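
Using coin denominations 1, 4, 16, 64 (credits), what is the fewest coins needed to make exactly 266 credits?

8

Greedy: take as many of the largest coin as possible, then repeat with the remainder.
266 = 4×64 + 2×4 + 2×1
Total coins = 4 + 2 + 2 = 8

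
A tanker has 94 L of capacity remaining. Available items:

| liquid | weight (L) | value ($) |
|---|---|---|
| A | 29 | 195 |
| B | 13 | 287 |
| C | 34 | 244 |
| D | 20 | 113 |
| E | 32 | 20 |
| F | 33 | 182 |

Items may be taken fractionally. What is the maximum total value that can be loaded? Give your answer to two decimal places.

Order: B (287/13=22.08) > C (244/34=7.18) > A (195/29=6.72) > D (113/20=5.65) > F (182/33=5.52) > E (20/32=0.62)
Fill: take B (13 @ 287) → take C (34 @ 244) → take A (29 @ 195) → take 18/20 of D → 101.70; 94/94 used.
Total value = 827.70

827.70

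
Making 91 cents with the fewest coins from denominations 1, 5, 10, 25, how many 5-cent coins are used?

Use the largest denomination that fits, subtract, and repeat.
91 − 3×25→16 − 1×10→6 − 1×5→1 − 1×1→0
Count of 5: 1

1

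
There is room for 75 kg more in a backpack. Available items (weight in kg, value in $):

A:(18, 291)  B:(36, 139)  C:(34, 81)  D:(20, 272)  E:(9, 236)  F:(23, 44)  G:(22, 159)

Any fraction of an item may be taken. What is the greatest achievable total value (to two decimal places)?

Sort by value per unit weight and fill in that order.
Ratios (sorted): E 26.22, A 16.17, D 13.60, G 7.23, B 3.86, C 2.38, F 1.91
take E (9 @ 236); take A (18 @ 291); take D (20 @ 272); take G (22 @ 159); take 6/36 of B → 23.17. Capacity used 75/75.
Total value = 981.17

981.17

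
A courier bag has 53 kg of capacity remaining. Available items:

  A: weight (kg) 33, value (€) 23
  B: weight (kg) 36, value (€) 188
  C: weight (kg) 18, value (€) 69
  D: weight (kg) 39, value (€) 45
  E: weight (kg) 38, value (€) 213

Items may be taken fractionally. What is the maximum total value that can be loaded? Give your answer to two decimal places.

291.33

Ratios (sorted): E 5.61, B 5.22, C 3.83, D 1.15, A 0.70
take E (38 @ 213); take 15/36 of B → 78.33. Capacity used 53/53.
Total value = 291.33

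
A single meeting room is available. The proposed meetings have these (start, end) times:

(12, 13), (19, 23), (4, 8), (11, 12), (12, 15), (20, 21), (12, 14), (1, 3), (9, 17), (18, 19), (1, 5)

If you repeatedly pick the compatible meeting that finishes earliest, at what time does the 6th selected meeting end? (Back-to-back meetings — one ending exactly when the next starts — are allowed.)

21

Greedy by earliest finish: after sorting by end time, pick each interval compatible with the last pick.
Sorted by end: (1,3)  (1,5)  (4,8)  (11,12)  (12,13)  (12,14)  (12,15)  (9,17)  (18,19)  (20,21)  (19,23)
take (1,3); skip (1,5); take (4,8); take (11,12); take (12,13); skip (12,15); skip (9,17); take (18,19); take (20,21); skip (19,23).
Selected: (1,3) (4,8) (11,12) (12,13) (18,19) (20,21)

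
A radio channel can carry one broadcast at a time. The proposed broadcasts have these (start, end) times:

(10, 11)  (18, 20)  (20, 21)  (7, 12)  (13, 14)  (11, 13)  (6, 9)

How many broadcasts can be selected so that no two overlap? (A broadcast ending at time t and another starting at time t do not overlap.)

6

Greedy by earliest finish: after sorting by end time, pick each interval compatible with the last pick.
By end time: (6,9), (10,11), (7,12), (11,13), (13,14), (18,20), (20,21).
Pick (6,9); next start ≥ 9 → (10,11); next start ≥ 11 → (11,13); next start ≥ 13 → (13,14); next start ≥ 14 → (18,20); next start ≥ 20 → (20,21).
Selected 6 broadcasts.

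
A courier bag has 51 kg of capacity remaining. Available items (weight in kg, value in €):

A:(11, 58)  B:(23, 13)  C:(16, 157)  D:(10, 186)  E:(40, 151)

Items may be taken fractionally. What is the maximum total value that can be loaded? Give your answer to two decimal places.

453.85

Order: D (186/10=18.60) > C (157/16=9.81) > A (58/11=5.27) > E (151/40=3.77) > B (13/23=0.57)
Fill: take D (10 @ 186) → take C (16 @ 157) → take A (11 @ 58) → take 14/40 of E → 52.85; 51/51 used.
Total value = 453.85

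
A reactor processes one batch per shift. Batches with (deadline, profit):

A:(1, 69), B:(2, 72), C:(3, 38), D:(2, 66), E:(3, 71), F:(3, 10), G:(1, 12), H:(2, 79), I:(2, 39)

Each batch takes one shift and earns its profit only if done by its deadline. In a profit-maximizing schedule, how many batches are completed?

Take jobs in profit order; each goes to the latest open slot no later than its deadline.
By profit: H(d2,79), B(d2,72), E(d3,71), A(d1,69), D(d2,66), I(d2,39), C(d3,38), G(d1,12), F(d3,10)
H→slot 2; B→slot 1; E→slot 3; A skipped; D skipped; I skipped; C skipped; G skipped; F skipped.
3 of 9 scheduled.

3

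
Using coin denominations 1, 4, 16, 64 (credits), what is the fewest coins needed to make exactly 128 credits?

Use the largest denomination that fits, subtract, and repeat.
128 = 2×64
Total coins = 2 = 2

2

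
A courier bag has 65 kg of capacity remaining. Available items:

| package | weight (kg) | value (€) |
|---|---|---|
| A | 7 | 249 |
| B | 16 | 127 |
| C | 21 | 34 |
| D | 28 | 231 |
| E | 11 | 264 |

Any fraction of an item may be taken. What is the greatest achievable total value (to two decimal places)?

Order: A (249/7=35.57) > E (264/11=24.00) > D (231/28=8.25) > B (127/16=7.94) > C (34/21=1.62)
Fill: take A (7 @ 249) → take E (11 @ 264) → take D (28 @ 231) → take B (16 @ 127) → take 3/21 of C → 4.86; 65/65 used.
Total value = 875.86

875.86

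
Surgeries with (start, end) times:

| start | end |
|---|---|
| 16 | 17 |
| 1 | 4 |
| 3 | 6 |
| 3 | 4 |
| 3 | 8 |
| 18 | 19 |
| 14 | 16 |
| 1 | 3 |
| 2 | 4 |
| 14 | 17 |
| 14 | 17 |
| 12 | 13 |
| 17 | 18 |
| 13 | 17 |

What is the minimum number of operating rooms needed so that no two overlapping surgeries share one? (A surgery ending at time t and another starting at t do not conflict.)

5

The answer is the maximum number of intervals overlapping at any instant.
starts: [1, 1, 2, 3, 3, 3, 12, 13, 14, 14, 14, 16, 17, 18]
ends:   [3, 4, 4, 4, 6, 8, 13, 16, 17, 17, 17, 17, 18, 19]
s1→1 s1→2 s2→3 e3→2 s3→3 s3→4 s3→5  — peak 5.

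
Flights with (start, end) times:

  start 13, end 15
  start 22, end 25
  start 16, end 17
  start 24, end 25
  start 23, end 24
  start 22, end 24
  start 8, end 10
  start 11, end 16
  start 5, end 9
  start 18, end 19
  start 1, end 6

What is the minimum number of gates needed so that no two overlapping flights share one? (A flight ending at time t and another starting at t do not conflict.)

Count concurrent intervals with a sweep; the peak is the room count.
starts: [1, 5, 8, 11, 13, 16, 18, 22, 22, 23, 24]
ends:   [6, 9, 10, 15, 16, 17, 19, 24, 24, 25, 25]
s1→1 s5→2 e6→1 s8→2 e9→1 e10→0 s11→1 s13→2 e15→1 e16→0 s16→1 e17→0 s18→1 e19→0 s22→1 s22→2 s23→3  — peak 3.

3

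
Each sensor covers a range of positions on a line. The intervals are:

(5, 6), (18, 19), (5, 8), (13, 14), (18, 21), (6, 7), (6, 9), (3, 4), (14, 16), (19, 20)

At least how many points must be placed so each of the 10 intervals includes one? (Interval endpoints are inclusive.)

Sort by right endpoint; whenever an interval is uncovered, place a point at its right end.
Sorted: [3,4] [5,6] [6,7] [5,8] [6,9] [13,14] [14,16] [18,19] [19,20] [18,21]
{[3,4]} hit by 4; {[5,6],[6,7],[5,8],[6,9]} hit by 6; {[13,14],[14,16]} hit by 14; {[18,19],[19,20],[18,21]} hit by 19.
Points: 4, 6, 14, 19 (4 total).

4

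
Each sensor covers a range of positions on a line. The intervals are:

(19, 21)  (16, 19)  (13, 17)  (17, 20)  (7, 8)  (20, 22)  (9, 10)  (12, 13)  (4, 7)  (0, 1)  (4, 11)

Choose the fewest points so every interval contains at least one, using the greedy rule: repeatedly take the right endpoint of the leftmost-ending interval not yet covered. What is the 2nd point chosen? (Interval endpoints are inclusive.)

Sort by right endpoint; whenever an interval is uncovered, place a point at its right end.
By right end: [0,1]  [4,7]  [7,8]  [9,10]  [4,11]  [12,13]  [13,17]  [16,19]  [17,20]  [19,21]  [20,22]
[0,1] uncovered → point at 1; [4,7] uncovered → point at 7; [9,10] uncovered → point at 10; [12,13] uncovered → point at 13; [16,19] uncovered → point at 19; [20,22] uncovered → point at 22.
Points: 1, 7, 10, 13, 19, 22 (6 total).

7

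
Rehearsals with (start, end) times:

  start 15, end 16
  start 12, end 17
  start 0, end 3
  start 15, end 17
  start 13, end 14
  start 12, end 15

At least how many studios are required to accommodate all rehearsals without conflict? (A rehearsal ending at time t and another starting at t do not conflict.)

3

Events (time:±→running): 0:+→1 3:-→0 12:+→1 12:+→2 13:+→3 … peak 3.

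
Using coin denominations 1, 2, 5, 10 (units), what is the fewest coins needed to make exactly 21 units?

3

21 − 2×10→1 − 1×1→0
Total coins = 2 + 1 = 3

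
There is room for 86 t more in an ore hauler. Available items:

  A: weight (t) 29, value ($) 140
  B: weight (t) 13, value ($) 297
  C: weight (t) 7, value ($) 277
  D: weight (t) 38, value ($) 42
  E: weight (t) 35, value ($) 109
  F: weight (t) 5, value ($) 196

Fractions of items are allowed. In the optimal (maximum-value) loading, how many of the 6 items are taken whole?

Sort by value per unit weight and fill in that order.
Order: C (277/7=39.57) > F (196/5=39.20) > B (297/13=22.85) > A (140/29=4.83) > E (109/35=3.11) > D (42/38=1.11)
Fill: take C (7 @ 277) → take F (5 @ 196) → take B (13 @ 297) → take A (29 @ 140) → take 32/35 of E → 99.66; 86/86 used.
4 item(s) taken whole; one partial (take 32/35 of E).

4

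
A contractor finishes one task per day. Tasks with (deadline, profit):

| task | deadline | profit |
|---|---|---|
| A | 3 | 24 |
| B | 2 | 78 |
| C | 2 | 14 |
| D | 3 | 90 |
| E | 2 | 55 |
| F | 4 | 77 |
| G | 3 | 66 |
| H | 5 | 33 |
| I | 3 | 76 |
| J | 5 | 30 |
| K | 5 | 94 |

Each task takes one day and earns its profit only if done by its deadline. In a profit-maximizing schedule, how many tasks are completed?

5

Sort by profit descending; place each in the latest free slot ≤ its deadline.
By profit: K(d5,94), D(d3,90), B(d2,78), F(d4,77), I(d3,76), G(d3,66), E(d2,55), H(d5,33), J(d5,30), A(d3,24), C(d2,14)
K→slot 5; D→slot 3; B→slot 2; F→slot 4; I→slot 1; G skipped; E skipped; H skipped; J skipped; A skipped; C skipped.
5 of 11 scheduled.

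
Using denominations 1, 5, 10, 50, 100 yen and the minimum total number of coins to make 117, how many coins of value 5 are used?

1

Greedy: take as many of the largest coin as possible, then repeat with the remainder.
117 = 1×100 + 1×10 + 1×5 + 2×1
Count of 5: 1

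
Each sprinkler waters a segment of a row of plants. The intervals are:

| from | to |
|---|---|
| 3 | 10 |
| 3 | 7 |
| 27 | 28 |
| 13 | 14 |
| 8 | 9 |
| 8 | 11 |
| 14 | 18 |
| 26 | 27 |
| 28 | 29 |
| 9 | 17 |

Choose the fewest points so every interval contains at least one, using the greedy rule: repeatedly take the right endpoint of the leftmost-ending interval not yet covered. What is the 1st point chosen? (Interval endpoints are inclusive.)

Sort by right endpoint; whenever an interval is uncovered, place a point at its right end.
Sorted: [3,7] [8,9] [3,10] [8,11] [13,14] [9,17] [14,18] [26,27] [27,28] [28,29]
{[3,7]} hit by 7; {[8,9],[3,10],[8,11]} hit by 9; {[13,14],[9,17],[14,18]} hit by 14; {[26,27],[27,28]} hit by 27; {[28,29]} hit by 29.
Points: 7, 9, 14, 27, 29 (5 total).

7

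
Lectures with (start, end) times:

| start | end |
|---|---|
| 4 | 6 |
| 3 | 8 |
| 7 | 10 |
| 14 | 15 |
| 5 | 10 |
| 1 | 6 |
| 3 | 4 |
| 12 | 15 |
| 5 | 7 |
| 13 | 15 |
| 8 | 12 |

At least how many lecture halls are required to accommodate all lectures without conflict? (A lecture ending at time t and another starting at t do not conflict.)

The answer is the maximum number of intervals overlapping at any instant.
starts: [1, 3, 3, 4, 5, 5, 7, 8, 12, 13, 14]
ends:   [4, 6, 6, 7, 8, 10, 10, 12, 15, 15, 15]
s1→1 s3→2 s3→3 e4→2 s4→3 s5→4 s5→5  — peak 5.

5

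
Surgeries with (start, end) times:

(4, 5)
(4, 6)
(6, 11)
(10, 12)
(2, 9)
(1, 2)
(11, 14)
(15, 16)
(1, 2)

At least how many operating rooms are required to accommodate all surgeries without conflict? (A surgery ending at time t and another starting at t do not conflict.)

3

Count concurrent intervals with a sweep; the peak is the room count.
starts: [1, 1, 2, 4, 4, 6, 10, 11, 15]
ends:   [2, 2, 5, 6, 9, 11, 12, 14, 16]
s1→1 s1→2 e2→1 e2→0 s2→1 s4→2 s4→3  — peak 3.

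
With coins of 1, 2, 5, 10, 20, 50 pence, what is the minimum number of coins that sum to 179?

7

179 = 3×50 + 1×20 + 1×5 + 2×2
Total coins = 3 + 1 + 1 + 2 = 7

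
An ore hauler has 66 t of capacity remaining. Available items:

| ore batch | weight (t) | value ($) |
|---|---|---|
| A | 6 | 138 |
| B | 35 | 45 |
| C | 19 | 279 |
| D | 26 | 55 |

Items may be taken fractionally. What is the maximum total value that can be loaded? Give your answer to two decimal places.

Order: A (138/6=23.00) > C (279/19=14.68) > D (55/26=2.12) > B (45/35=1.29)
Fill: take A (6 @ 138) → take C (19 @ 279) → take D (26 @ 55) → take 15/35 of B → 19.29; 66/66 used.
Total value = 491.29

491.29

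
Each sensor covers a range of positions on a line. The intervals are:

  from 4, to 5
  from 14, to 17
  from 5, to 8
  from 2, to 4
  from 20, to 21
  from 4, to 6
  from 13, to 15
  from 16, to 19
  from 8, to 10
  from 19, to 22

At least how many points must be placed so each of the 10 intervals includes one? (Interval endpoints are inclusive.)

Sort by right endpoint; whenever an interval is uncovered, place a point at its right end.
By right end: [2,4]  [4,5]  [4,6]  [5,8]  [8,10]  [13,15]  [14,17]  [16,19]  [20,21]  [19,22]
[2,4] uncovered → point at 4; [5,8] uncovered → point at 8; [13,15] uncovered → point at 15; [16,19] uncovered → point at 19; [20,21] uncovered → point at 21.
Points: 4, 8, 15, 19, 21 (5 total).

5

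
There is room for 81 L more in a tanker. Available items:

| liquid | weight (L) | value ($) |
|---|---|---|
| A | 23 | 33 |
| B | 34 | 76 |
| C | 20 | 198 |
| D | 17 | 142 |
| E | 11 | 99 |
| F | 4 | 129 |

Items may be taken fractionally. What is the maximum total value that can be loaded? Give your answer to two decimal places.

632.82

Greedy by value/weight ratio, highest first.
Order: F (129/4=32.25) > C (198/20=9.90) > E (99/11=9.00) > D (142/17=8.35) > B (76/34=2.24) > A (33/23=1.43)
Fill: take F (4 @ 129) → take C (20 @ 198) → take E (11 @ 99) → take D (17 @ 142) → take 29/34 of B → 64.82; 81/81 used.
Total value = 632.82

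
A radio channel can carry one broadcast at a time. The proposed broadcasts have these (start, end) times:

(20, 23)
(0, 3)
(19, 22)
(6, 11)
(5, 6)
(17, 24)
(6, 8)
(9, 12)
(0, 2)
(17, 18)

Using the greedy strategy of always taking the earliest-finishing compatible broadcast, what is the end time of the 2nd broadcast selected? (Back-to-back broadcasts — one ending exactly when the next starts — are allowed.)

By end time: (0,2), (0,3), (5,6), (6,8), (6,11), (9,12), (17,18), (19,22), (20,23), (17,24).
Pick (0,2); next start ≥ 2 → (5,6); next start ≥ 6 → (6,8); next start ≥ 8 → (9,12); next start ≥ 12 → (17,18); next start ≥ 18 → (19,22).
Selected: (0,2) (5,6) (6,8) (9,12) (17,18) (19,22)

6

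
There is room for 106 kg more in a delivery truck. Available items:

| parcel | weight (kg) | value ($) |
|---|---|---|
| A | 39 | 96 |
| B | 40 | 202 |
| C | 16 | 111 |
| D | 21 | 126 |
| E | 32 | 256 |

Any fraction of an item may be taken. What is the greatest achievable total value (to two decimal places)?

679.85

Greedy by value/weight ratio, highest first.
Order: E (256/32=8.00) > C (111/16=6.94) > D (126/21=6.00) > B (202/40=5.05) > A (96/39=2.46)
Fill: take E (32 @ 256) → take C (16 @ 111) → take D (21 @ 126) → take 37/40 of B → 186.85; 106/106 used.
Total value = 679.85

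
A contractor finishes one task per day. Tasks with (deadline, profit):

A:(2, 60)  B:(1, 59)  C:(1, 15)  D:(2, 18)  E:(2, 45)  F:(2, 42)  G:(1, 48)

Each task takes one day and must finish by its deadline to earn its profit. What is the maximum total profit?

Sort by profit descending; place each in the latest free slot ≤ its deadline.
Profit order: A=60 B=59 G=48 E=45 F=42 D=18 C=15
Assign: A→slot 2, B→slot 1, G skipped, E skipped, F skipped, D skipped, C skipped.
Slots: [1:B] [2:A]
Profit = 59 + 60 = 119

119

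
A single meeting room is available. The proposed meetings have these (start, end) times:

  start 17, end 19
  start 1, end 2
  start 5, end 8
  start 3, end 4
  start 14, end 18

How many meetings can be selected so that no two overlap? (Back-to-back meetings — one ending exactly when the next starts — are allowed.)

4

Sorted by end: (1,2)  (3,4)  (5,8)  (14,18)  (17,19)
take (1,2); take (3,4); take (5,8); take (14,18); skip (17,19).
Selected 4 meetings.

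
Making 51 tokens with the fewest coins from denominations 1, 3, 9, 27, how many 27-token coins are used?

51 = 1×27 + 2×9 + 2×3
Count of 27: 1

1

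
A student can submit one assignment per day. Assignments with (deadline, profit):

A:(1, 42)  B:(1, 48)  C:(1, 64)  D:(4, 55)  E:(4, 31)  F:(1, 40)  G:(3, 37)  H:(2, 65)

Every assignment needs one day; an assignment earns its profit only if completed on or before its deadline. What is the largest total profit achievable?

221

Take jobs in profit order; each goes to the latest open slot no later than its deadline.
Profit order: H=65 C=64 D=55 B=48 A=42 F=40 G=37 E=31
Assign: H→slot 2, C→slot 1, D→slot 4, B skipped, A skipped, F skipped, G→slot 3, E skipped.
Slots: [1:C] [2:H] [3:G] [4:D]
Profit = 64 + 65 + 37 + 55 = 221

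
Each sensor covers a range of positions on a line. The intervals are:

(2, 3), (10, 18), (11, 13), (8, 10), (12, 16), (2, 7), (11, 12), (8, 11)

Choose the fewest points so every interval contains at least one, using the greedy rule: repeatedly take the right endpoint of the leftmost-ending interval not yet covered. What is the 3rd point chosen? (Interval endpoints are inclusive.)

12

Sort by right endpoint; whenever an interval is uncovered, place a point at its right end.
By right end: [2,3]  [2,7]  [8,10]  [8,11]  [11,12]  [11,13]  [12,16]  [10,18]
[2,3] uncovered → point at 3; [8,10] uncovered → point at 10; [11,12] uncovered → point at 12.
Points: 3, 10, 12 (3 total).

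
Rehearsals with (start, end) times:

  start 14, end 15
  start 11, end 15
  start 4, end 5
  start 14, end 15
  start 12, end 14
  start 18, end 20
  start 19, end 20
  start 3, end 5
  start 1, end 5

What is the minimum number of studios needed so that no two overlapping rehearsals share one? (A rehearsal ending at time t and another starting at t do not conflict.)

Count concurrent intervals with a sweep; the peak is the room count.
Events (time:±→running): 1:+→1 3:+→2 4:+→3 … peak 3.

3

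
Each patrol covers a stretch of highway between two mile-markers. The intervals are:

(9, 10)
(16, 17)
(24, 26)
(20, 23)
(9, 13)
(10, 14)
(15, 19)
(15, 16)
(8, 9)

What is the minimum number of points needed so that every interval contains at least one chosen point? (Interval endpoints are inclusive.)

Process intervals by earliest right end; each time one isn't hit yet, stab at its right endpoint.
By right end: [8,9]  [9,10]  [9,13]  [10,14]  [15,16]  [16,17]  [15,19]  [20,23]  [24,26]
[8,9] uncovered → point at 9; [10,14] uncovered → point at 14; [15,16] uncovered → point at 16; [20,23] uncovered → point at 23; [24,26] uncovered → point at 26.
Points: 9, 14, 16, 23, 26 (5 total).

5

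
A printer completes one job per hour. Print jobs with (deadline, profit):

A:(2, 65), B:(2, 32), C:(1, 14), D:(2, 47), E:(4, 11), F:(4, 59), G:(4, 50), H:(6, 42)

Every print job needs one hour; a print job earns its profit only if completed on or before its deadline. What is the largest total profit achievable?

263

Take jobs in profit order; each goes to the latest open slot no later than its deadline.
Profit order: A=65 F=59 G=50 D=47 H=42 B=32 C=14 E=11
Assign: A→slot 2, F→slot 4, G→slot 3, D→slot 1, H→slot 6, B skipped, C skipped, E skipped.
Slots: [1:D] [2:A] [3:G] [4:F] [6:H]
Profit = 47 + 65 + 50 + 59 + 42 = 263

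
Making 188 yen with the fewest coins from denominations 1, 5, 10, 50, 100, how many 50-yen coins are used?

Greedy: take as many of the largest coin as possible, then repeat with the remainder.
188 = 1×100 + 1×50 + 3×10 + 1×5 + 3×1
Count of 50: 1

1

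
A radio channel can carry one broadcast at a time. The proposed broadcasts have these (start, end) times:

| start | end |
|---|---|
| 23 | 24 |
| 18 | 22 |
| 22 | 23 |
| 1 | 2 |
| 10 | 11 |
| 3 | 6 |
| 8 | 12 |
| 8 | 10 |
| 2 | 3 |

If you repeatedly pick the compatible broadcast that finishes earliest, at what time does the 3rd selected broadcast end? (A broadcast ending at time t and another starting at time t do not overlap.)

6

Sorted by end: (1,2)  (2,3)  (3,6)  (8,10)  (10,11)  (8,12)  (18,22)  (22,23)  (23,24)
take (1,2); take (2,3); take (3,6); take (8,10); take (10,11); skip (8,12); take (18,22); take (22,23); take (23,24).
Selected: (1,2) (2,3) (3,6) (8,10) (10,11) (18,22) (22,23) (23,24)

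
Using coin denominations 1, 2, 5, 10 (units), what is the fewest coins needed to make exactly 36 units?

5

36 = 3×10 + 1×5 + 1×1
Total coins = 3 + 1 + 1 = 5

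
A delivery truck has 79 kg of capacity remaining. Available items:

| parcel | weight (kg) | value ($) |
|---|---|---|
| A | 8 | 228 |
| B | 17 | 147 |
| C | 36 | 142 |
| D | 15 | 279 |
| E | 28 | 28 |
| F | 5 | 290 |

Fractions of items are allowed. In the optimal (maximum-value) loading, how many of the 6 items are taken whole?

4

Greedy by value/weight ratio, highest first.
Order: F (290/5=58.00) > A (228/8=28.50) > D (279/15=18.60) > B (147/17=8.65) > C (142/36=3.94) > E (28/28=1.00)
Fill: take F (5 @ 290) → take A (8 @ 228) → take D (15 @ 279) → take B (17 @ 147) → take 34/36 of C → 134.11; 79/79 used.
4 item(s) taken whole; one partial (take 34/36 of C).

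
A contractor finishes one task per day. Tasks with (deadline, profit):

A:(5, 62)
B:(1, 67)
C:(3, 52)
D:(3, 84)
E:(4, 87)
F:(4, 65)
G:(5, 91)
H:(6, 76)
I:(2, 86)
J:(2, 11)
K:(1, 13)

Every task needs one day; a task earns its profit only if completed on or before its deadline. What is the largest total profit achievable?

491

Take jobs in profit order; each goes to the latest open slot no later than its deadline.
Profit order: G=91 E=87 I=86 D=84 H=76 B=67 F=65 A=62 C=52 K=13 J=11
Assign: G→slot 5, E→slot 4, I→slot 2, D→slot 3, H→slot 6, B→slot 1, F skipped, A skipped, C skipped, K skipped, J skipped.
Slots: [1:B] [2:I] [3:D] [4:E] [5:G] [6:H]
Profit = 67 + 86 + 84 + 87 + 91 + 76 = 491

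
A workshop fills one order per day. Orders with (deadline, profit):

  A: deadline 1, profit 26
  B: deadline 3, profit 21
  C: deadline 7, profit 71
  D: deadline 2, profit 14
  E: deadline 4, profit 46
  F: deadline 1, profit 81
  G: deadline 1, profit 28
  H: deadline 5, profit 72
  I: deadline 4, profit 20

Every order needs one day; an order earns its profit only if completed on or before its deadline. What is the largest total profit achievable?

311

Sort by profit descending; place each in the latest free slot ≤ its deadline.
Profit order: F=81 H=72 C=71 E=46 G=28 A=26 B=21 I=20 D=14
Assign: F→slot 1, H→slot 5, C→slot 7, E→slot 4, G skipped, A skipped, B→slot 3, I→slot 2, D skipped.
Slots: [1:F] [2:I] [3:B] [4:E] [5:H] [7:C]
Profit = 81 + 20 + 21 + 46 + 72 + 71 = 311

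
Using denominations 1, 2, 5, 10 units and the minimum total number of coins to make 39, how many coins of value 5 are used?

1

Use the largest denomination that fits, subtract, and repeat.
39 − 3×10→9 − 1×5→4 − 2×2→0
Count of 5: 1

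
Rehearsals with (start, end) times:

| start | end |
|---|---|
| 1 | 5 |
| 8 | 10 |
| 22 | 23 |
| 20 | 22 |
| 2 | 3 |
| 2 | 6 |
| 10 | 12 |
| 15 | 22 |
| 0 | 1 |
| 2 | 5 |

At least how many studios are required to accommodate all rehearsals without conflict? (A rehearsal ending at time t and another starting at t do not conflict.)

Events (time:±→running): 0:+→1 1:-→0 1:+→1 2:+→2 2:+→3 2:+→4 … peak 4.

4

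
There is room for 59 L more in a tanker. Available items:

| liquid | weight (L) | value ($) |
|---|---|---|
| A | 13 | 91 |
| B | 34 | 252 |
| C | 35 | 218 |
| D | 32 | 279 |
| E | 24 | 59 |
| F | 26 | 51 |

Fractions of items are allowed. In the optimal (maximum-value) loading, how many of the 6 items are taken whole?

1

Greedy by value/weight ratio, highest first.
Order: D (279/32=8.72) > B (252/34=7.41) > A (91/13=7.00) > C (218/35=6.23) > E (59/24=2.46) > F (51/26=1.96)
Fill: take D (32 @ 279) → take 27/34 of B → 200.12; 59/59 used.
1 item(s) taken whole; one partial (take 27/34 of B).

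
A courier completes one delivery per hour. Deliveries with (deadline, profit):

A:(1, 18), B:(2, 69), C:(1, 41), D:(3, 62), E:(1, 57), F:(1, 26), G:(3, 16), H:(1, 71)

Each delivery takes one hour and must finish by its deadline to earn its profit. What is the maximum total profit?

Sort by profit descending; place each in the latest free slot ≤ its deadline.
Profit order: H=71 B=69 D=62 E=57 C=41 F=26 A=18 G=16
Assign: H→slot 1, B→slot 2, D→slot 3, E skipped, C skipped, F skipped, A skipped, G skipped.
Slots: [1:H] [2:B] [3:D]
Profit = 71 + 69 + 62 = 202

202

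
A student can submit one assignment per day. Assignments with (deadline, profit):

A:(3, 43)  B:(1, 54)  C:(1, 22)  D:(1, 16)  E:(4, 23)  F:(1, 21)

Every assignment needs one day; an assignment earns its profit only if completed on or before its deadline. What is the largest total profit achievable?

Take jobs in profit order; each goes to the latest open slot no later than its deadline.
Profit order: B=54 A=43 E=23 C=22 F=21 D=16
Assign: B→slot 1, A→slot 3, E→slot 4, C skipped, F skipped, D skipped.
Slots: [1:B] [3:A] [4:E]
Profit = 54 + 43 + 23 = 120

120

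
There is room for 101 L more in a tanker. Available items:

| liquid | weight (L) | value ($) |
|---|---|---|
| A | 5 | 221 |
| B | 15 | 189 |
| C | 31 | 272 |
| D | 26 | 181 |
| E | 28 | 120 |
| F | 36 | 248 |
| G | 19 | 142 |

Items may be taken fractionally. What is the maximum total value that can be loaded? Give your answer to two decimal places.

1039.44

Sort by value per unit weight and fill in that order.
Ratios (sorted): A 44.20, B 12.60, C 8.77, G 7.47, D 6.96, F 6.89, E 4.29
take A (5 @ 221); take B (15 @ 189); take C (31 @ 272); take G (19 @ 142); take D (26 @ 181); take 5/36 of F → 34.44. Capacity used 101/101.
Total value = 1039.44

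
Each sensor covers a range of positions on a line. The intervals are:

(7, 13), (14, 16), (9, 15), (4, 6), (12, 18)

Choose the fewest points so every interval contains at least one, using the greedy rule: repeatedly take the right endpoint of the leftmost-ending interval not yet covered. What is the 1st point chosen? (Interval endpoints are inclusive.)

Sorted: [4,6] [7,13] [9,15] [14,16] [12,18]
{[4,6]} hit by 6; {[7,13],[9,15]} hit by 13; {[14,16],[12,18]} hit by 16.
Points: 6, 13, 16 (3 total).

6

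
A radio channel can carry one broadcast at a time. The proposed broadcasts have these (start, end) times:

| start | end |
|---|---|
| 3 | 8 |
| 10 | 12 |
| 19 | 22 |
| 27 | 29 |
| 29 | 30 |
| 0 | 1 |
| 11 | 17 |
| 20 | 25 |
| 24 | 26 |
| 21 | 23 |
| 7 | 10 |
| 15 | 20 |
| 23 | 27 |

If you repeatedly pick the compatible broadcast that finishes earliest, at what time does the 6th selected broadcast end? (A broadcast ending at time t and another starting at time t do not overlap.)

26

Sorted by end: (0,1)  (3,8)  (7,10)  (10,12)  (11,17)  (15,20)  (19,22)  (21,23)  (20,25)  (24,26)  (23,27)  (27,29)  (29,30)
take (0,1); take (3,8); take (10,12); take (15,20); take (21,23); take (24,26); take (27,29); take (29,30).
Selected: (0,1) (3,8) (10,12) (15,20) (21,23) (24,26) (27,29) (29,30)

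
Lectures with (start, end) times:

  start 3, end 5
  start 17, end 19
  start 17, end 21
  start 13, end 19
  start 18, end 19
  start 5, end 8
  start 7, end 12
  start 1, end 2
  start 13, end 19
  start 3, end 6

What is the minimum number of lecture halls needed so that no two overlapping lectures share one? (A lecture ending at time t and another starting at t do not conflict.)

5

Count concurrent intervals with a sweep; the peak is the room count.
Events (time:±→running): 1:+→1 2:-→0 3:+→1 3:+→2 5:-→1 5:+→2 6:-→1 7:+→2 8:-→1 12:-→0 13:+→1 13:+→2 17:+→3 17:+→4 18:+→5 … peak 5.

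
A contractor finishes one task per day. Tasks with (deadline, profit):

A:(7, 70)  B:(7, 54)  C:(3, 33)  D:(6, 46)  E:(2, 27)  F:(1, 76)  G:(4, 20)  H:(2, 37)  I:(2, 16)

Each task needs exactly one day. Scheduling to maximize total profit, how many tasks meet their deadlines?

7

Sort by profit descending; place each in the latest free slot ≤ its deadline.
Profit order: F=76 A=70 B=54 D=46 H=37 C=33 E=27 G=20 I=16
Assign: F→slot 1, A→slot 7, B→slot 6, D→slot 5, H→slot 2, C→slot 3, E skipped, G→slot 4, I skipped.
Slots: [1:F] [2:H] [3:C] [4:G] [5:D] [6:B] [7:A]
7 of 9 scheduled.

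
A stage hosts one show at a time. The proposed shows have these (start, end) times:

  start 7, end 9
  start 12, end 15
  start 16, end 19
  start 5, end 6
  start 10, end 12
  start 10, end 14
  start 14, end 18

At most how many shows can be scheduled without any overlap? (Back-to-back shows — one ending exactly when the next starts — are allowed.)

5

Order by finish time; keep every interval that doesn't clash with the previous kept one.
Sorted by end: (5,6)  (7,9)  (10,12)  (10,14)  (12,15)  (14,18)  (16,19)
take (5,6); take (7,9); take (10,12); take (12,15); take (16,19).
Selected 5 shows.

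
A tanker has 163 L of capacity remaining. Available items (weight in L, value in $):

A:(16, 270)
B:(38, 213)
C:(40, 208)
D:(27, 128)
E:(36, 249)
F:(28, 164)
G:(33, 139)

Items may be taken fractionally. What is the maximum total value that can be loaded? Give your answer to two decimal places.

1127.70

Greedy by value/weight ratio, highest first.
Order: A (270/16=16.88) > E (249/36=6.92) > F (164/28=5.86) > B (213/38=5.61) > C (208/40=5.20) > D (128/27=4.74) > G (139/33=4.21)
Fill: take A (16 @ 270) → take E (36 @ 249) → take F (28 @ 164) → take B (38 @ 213) → take C (40 @ 208) → take 5/27 of D → 23.70; 163/163 used.
Total value = 1127.70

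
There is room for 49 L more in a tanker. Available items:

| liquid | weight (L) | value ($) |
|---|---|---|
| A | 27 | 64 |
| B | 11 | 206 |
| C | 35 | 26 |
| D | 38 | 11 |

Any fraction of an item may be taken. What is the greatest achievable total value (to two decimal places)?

Ratios (sorted): B 18.73, A 2.37, C 0.74, D 0.29
take B (11 @ 206); take A (27 @ 64); take 11/35 of C → 8.17. Capacity used 49/49.
Total value = 278.17

278.17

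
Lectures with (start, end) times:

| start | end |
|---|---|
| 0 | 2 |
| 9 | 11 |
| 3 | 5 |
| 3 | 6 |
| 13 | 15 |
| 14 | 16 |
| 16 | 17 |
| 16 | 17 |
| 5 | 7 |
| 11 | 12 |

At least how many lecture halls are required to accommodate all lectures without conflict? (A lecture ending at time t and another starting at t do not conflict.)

2

starts: [0, 3, 3, 5, 9, 11, 13, 14, 16, 16]
ends:   [2, 5, 6, 7, 11, 12, 15, 16, 17, 17]
s0→1 e2→0 s3→1 s3→2  — peak 2.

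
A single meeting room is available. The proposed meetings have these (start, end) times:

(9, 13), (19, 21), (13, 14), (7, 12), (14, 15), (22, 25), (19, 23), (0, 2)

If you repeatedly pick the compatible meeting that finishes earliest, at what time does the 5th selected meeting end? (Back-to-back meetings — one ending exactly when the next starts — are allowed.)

21

By end time: (0,2), (7,12), (9,13), (13,14), (14,15), (19,21), (19,23), (22,25).
Pick (0,2); next start ≥ 2 → (7,12); next start ≥ 12 → (13,14); next start ≥ 14 → (14,15); next start ≥ 15 → (19,21); next start ≥ 21 → (22,25).
Selected: (0,2) (7,12) (13,14) (14,15) (19,21) (22,25)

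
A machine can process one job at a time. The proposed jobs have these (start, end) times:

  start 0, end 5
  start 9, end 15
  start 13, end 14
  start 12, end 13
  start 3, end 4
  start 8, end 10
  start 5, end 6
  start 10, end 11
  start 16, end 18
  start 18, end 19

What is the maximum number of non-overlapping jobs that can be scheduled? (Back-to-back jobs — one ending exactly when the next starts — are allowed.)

8

Order by finish time; keep every interval that doesn't clash with the previous kept one.
Sorted by end: (3,4)  (0,5)  (5,6)  (8,10)  (10,11)  (12,13)  (13,14)  (9,15)  (16,18)  (18,19)
take (3,4); skip (0,5); take (5,6); take (8,10); take (10,11); take (12,13); take (13,14); take (16,18); take (18,19).
Selected 8 jobs.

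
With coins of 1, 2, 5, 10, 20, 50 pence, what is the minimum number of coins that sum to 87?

5

Greedy: take as many of the largest coin as possible, then repeat with the remainder.
87 − 1×50→37 − 1×20→17 − 1×10→7 − 1×5→2 − 1×2→0
Total coins = 1 + 1 + 1 + 1 + 1 = 5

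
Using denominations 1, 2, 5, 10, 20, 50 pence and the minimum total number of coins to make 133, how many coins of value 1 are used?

1

Use the largest denomination that fits, subtract, and repeat.
133 − 2×50→33 − 1×20→13 − 1×10→3 − 1×2→1 − 1×1→0
Count of 1: 1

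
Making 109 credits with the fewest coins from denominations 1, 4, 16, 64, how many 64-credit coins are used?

109 − 1×64→45 − 2×16→13 − 3×4→1 − 1×1→0
Count of 64: 1

1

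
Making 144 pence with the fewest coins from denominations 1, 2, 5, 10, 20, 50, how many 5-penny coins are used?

0

144 = 2×50 + 2×20 + 2×2
Count of 5: 0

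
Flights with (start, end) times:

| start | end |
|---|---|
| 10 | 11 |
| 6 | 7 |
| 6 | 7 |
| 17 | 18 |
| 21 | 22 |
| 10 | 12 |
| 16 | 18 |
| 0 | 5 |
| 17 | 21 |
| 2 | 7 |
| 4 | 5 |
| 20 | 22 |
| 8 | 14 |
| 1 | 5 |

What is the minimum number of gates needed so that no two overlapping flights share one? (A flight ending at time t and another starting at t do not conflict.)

4

Count concurrent intervals with a sweep; the peak is the room count.
starts: [0, 1, 2, 4, 6, 6, 8, 10, 10, 16, 17, 17, 20, 21]
ends:   [5, 5, 5, 7, 7, 7, 11, 12, 14, 18, 18, 21, 22, 22]
s0→1 s1→2 s2→3 s4→4  — peak 4.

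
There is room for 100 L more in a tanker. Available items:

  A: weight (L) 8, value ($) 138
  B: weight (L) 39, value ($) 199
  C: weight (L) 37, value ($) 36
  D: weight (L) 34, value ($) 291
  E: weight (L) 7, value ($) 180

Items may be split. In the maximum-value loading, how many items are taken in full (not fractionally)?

4

Ratios (sorted): E 25.71, A 17.25, D 8.56, B 5.10, C 0.97
take E (7 @ 180); take A (8 @ 138); take D (34 @ 291); take B (39 @ 199); take 12/37 of C → 11.68. Capacity used 100/100.
4 item(s) taken whole; one partial (take 12/37 of C).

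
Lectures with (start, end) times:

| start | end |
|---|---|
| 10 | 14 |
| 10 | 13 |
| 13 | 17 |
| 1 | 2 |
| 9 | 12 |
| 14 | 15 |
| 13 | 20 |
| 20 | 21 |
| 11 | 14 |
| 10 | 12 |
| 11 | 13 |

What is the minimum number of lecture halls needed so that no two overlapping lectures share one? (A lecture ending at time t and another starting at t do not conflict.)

Events (time:±→running): 1:+→1 2:-→0 9:+→1 10:+→2 10:+→3 10:+→4 11:+→5 11:+→6 … peak 6.

6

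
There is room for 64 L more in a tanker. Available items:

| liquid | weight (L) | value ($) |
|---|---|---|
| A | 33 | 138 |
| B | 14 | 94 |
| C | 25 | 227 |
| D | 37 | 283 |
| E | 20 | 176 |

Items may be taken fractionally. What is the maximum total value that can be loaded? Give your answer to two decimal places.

Sort by value per unit weight and fill in that order.
Order: C (227/25=9.08) > E (176/20=8.80) > D (283/37=7.65) > B (94/14=6.71) > A (138/33=4.18)
Fill: take C (25 @ 227) → take E (20 @ 176) → take 19/37 of D → 145.32; 64/64 used.
Total value = 548.32

548.32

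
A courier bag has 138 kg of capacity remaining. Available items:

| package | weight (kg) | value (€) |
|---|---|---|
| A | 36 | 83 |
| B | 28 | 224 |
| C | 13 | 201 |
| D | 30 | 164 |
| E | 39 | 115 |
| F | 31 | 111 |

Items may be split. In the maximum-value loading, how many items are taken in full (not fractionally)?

4

Ratios (sorted): C 15.46, B 8.00, D 5.47, F 3.58, E 2.95, A 2.31
take C (13 @ 201); take B (28 @ 224); take D (30 @ 164); take F (31 @ 111); take 36/39 of E → 106.15. Capacity used 138/138.
4 item(s) taken whole; one partial (take 36/39 of E).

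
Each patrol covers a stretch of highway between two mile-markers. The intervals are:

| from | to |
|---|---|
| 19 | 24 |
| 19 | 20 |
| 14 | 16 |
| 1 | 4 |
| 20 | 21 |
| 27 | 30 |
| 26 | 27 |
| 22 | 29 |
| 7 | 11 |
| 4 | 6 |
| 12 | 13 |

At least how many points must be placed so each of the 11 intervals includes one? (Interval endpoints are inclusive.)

6

By right end: [1,4]  [4,6]  [7,11]  [12,13]  [14,16]  [19,20]  [20,21]  [19,24]  [26,27]  [22,29]  [27,30]
[1,4] uncovered → point at 4; [7,11] uncovered → point at 11; [12,13] uncovered → point at 13; [14,16] uncovered → point at 16; [19,20] uncovered → point at 20; [26,27] uncovered → point at 27.
Points: 4, 11, 13, 16, 20, 27 (6 total).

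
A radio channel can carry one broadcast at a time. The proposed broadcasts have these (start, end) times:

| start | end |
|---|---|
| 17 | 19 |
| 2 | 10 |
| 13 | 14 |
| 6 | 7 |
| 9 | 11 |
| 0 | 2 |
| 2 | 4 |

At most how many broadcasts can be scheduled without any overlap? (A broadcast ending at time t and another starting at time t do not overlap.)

By end time: (0,2), (2,4), (6,7), (2,10), (9,11), (13,14), (17,19).
Pick (0,2); next start ≥ 2 → (2,4); next start ≥ 4 → (6,7); next start ≥ 7 → (9,11); next start ≥ 11 → (13,14); next start ≥ 14 → (17,19).
Selected 6 broadcasts.

6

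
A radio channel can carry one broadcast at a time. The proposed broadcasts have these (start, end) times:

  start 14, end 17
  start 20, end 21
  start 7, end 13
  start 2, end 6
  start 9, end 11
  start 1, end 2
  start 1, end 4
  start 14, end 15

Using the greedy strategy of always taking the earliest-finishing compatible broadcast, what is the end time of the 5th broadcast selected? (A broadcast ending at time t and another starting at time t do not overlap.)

21

By end time: (1,2), (1,4), (2,6), (9,11), (7,13), (14,15), (14,17), (20,21).
Pick (1,2); next start ≥ 2 → (2,6); next start ≥ 6 → (9,11); next start ≥ 11 → (14,15); next start ≥ 15 → (20,21).
Selected: (1,2) (2,6) (9,11) (14,15) (20,21)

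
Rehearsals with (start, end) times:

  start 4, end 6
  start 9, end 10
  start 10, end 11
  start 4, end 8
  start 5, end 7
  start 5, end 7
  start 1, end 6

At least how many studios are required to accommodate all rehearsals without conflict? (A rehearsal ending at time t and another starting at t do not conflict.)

5

Count concurrent intervals with a sweep; the peak is the room count.
Events (time:±→running): 1:+→1 4:+→2 4:+→3 5:+→4 5:+→5 … peak 5.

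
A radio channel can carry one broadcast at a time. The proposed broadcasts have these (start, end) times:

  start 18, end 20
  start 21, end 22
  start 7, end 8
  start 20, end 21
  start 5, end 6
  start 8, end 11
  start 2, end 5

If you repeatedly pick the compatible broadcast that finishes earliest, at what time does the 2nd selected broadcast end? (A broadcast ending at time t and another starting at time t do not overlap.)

6

By end time: (2,5), (5,6), (7,8), (8,11), (18,20), (20,21), (21,22).
Pick (2,5); next start ≥ 5 → (5,6); next start ≥ 6 → (7,8); next start ≥ 8 → (8,11); next start ≥ 11 → (18,20); next start ≥ 20 → (20,21); next start ≥ 21 → (21,22).
Selected: (2,5) (5,6) (7,8) (8,11) (18,20) (20,21) (21,22)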